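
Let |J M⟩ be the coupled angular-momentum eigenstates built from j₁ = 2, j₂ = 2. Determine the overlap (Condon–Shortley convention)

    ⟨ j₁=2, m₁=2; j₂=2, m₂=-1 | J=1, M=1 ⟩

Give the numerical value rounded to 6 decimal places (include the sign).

√[3·3!1!1!/6! · 4!0!1!3!2!0!] = √(36/5)
  +(−1)^0/∏(0,3,0,1,1,0)! = 1/6  (running 1/6)
⟨..|..⟩ = √(36/5)·(1/6) = +0.447214

+0.447214  (= +√(1/5))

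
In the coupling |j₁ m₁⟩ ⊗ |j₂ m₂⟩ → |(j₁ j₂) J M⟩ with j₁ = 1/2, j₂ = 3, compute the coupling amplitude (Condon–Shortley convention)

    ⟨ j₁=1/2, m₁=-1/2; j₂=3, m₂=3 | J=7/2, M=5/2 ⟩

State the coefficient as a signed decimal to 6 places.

triangle: 0!*1!*6!/8! = 720/40320
(j±m)!: 0!*1!*6!*0!*6!*1! = 518400
prefactor² = (2J+1)*Δ*N² = 518400/7
  k=0: +1/(0!*0!*1!*6!*0!*0!) = 1/720
Σ = 1/720  ⇒  CG² = 518400/7*1/720² = 1/7
CG = +√(1/7) = +0.377964

+0.377964  (= +√(1/7))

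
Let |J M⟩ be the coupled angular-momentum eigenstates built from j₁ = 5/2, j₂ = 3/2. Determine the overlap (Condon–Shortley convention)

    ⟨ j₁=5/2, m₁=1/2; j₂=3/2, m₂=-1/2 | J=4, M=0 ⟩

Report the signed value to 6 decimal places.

+√(3/7) ≈ +0.654654

triangle: 0!·5!·3!/9! = 720/362880
(j±m)!: 3!·2!·1!·2!·4!·4! = 13824
prefactor² = (2J+1)·Δ·N² = 1728/7
  k=0: +1/(0!·0!·2!·1!·3!·2!) = 1/24
Σ = 1/24  ⇒  CG² = 1728/7·1/24² = 3/7
CG = +√(3/7) = +0.654654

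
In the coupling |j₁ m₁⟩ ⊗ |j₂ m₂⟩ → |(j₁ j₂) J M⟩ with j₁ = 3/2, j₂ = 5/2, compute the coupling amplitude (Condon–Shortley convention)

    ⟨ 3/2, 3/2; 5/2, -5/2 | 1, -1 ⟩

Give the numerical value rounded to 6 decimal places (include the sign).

+0.707107  (= +√(1/2))

√[3·3!0!2!/6! · 3!0!0!5!0!2!] = √(72)
  +(−1)^0/∏(0,3,0,0,0,2)! = 1/12  (running 1/12)
⟨..|..⟩ = √(72)·(1/12) = +0.707107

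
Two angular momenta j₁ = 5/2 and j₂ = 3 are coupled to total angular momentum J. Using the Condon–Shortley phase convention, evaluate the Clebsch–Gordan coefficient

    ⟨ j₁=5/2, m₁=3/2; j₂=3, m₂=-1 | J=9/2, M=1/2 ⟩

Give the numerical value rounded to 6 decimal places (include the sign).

j₁+j₂−J=1  J+j₁−j₂=4  J−j₁+j₂=5  j₁+j₂+J+1=11
(j₁±m₁, j₂±m₂, J±M) = (4,1,2,4,5,4)
P² = 184320/77
sum k=0..1:
  [0] +1/72 = 1/72
  [1] −1/576 = -1/576
S = 7/576
C² = P²·S² = 35/99 ; C = +0.594588

+√(35/99) ≈ +0.594588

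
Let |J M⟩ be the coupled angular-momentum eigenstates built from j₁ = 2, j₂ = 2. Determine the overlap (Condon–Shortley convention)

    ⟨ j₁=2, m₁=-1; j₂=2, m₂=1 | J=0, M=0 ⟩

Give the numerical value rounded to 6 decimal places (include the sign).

−√(1/5) = -0.447214

j₁+j₂−J=4  J+j₁−j₂=0  J−j₁+j₂=0  j₁+j₂+J+1=5
(j₁±m₁, j₂±m₂, J±M) = (1,3,3,1,0,0)
P² = 36/5
sum k=3..3:
  [3] −1/6 = -1/6
S = -1/6
C² = P²·S² = 1/5 ; C = -0.447214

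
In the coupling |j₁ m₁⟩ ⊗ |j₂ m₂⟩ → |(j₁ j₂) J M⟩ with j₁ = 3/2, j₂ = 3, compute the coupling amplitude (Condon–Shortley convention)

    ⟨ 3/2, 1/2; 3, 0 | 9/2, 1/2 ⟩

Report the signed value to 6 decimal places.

+0.690066

triangle: 0!*3!*6!/10! = 4320/3628800
(j±m)!: 2!*1!*3!*3!*5!*4! = 207360
prefactor² = (2J+1)*Δ*N² = 17280/7
  k=0: +1/(0!*0!*1!*3!*2!*3!) = 1/72
Σ = 1/72  ⇒  CG² = 17280/7*1/72² = 10/21
CG = +√(10/21) = +0.690066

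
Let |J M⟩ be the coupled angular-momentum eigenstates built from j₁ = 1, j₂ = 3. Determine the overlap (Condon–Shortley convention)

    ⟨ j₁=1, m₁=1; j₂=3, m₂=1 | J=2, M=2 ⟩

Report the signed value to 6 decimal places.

+0.218218  (= +√(1/21))

triangle: 2!*0!*4!/7! = 48/5040
(j±m)!: 2!*0!*4!*2!*4!*0! = 2304
prefactor² = (2J+1)*Δ*N² = 768/7
  k=0: +1/(0!*2!*0!*4!*0!*0!) = 1/48
Σ = 1/48  ⇒  CG² = 768/7*1/48² = 1/21
CG = +√(1/21) = +0.218218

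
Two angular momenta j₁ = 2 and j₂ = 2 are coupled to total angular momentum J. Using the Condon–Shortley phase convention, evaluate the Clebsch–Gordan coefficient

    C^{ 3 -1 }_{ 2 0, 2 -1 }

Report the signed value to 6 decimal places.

+√(1/5) ≈ +0.447214

j₁+j₂−J=1  J+j₁−j₂=3  J−j₁+j₂=3  j₁+j₂+J+1=8
(j₁±m₁, j₂±m₂, J±M) = (2,2,1,3,2,4)
P² = 36/5
sum k=0..1:
  [0] +1/4 = 1/4
  [1] −1/12 = -1/12
S = 1/6
C² = P²·S² = 1/5 ; C = +0.447214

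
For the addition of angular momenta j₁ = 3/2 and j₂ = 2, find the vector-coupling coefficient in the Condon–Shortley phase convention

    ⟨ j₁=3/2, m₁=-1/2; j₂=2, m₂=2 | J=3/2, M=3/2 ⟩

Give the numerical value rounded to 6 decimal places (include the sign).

√[4·2!1!2!/6! · 1!2!4!0!3!0!] = √(32/5)
  +(−1)^2/∏(2,0,0,2,1,0)! = 1/4  (running 1/4)
⟨..|..⟩ = √(32/5)·(1/4) = +0.632456

+√(2/5) ≈ +0.632456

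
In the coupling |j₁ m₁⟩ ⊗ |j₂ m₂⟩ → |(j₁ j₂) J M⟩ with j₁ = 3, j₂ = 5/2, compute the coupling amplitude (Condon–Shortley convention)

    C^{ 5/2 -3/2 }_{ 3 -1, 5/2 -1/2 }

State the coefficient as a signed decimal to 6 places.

triangle: 3!·3!·2!/9! = 72/362880
(j±m)!: 2!·4!·2!·3!·1!·4! = 13824
prefactor² = (2J+1)·Δ·N² = 576/35
  k=1: −1/(1!·2!·3!·1!·0!·1!) = -1/12
  k=2: +1/(2!·1!·2!·0!·1!·2!) = 1/8
Σ = 1/24  ⇒  CG² = 576/35·1/24² = 1/35
CG = +√(1/35) = +0.169031

+0.169031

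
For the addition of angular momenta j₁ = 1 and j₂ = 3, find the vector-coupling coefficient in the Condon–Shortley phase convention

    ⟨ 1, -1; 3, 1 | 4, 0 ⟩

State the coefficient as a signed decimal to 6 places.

triangle: 0!×2!×6!/9! = 1440/362880
(j±m)!: 0!×2!×4!×2!×4!×4! = 55296
prefactor² = (2J+1)×Δ×N² = 13824/7
  k=0: +1/(0!×0!×2!×4!×0!×2!) = 1/96
Σ = 1/96  ⇒  CG² = 13824/7×1/96² = 3/14
CG = +√(3/14) = +0.462910

+√(3/14) ≈ +0.462910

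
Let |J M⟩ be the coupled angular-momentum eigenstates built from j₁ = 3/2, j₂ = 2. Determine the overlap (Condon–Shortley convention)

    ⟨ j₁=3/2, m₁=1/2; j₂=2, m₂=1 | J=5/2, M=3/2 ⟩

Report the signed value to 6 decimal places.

−√(1/35) ≈ -0.169031

triangle: 1!*2!*3!/7! = 12/5040
(j±m)!: 2!*1!*3!*1!*4!*1! = 288
prefactor² = (2J+1)*Δ*N² = 144/35
  k=0: +1/(0!*1!*1!*3!*1!*0!) = 1/6
  k=1: −1/(1!*0!*0!*2!*2!*1!) = -1/4
Σ = -1/12  ⇒  CG² = 144/35*(-1/12)² = 1/35
CG = −√(1/35) = -0.169031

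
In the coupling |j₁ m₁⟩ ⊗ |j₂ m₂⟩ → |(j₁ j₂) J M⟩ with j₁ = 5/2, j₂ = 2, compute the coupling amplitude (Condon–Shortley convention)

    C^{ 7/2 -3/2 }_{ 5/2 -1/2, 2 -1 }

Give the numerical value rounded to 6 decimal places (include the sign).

triangle: 1!*4!*3!/9! = 144/362880
(j±m)!: 2!*3!*1!*3!*2!*5! = 17280
prefactor² = (2J+1)*Δ*N² = 384/7
  k=0: +1/(0!*1!*3!*1!*1!*2!) = 1/12
  k=1: −1/(1!*0!*2!*0!*2!*3!) = -1/24
Σ = 1/24  ⇒  CG² = 384/7*1/24² = 2/21
CG = +√(2/21) = +0.308607

+√(2/21) ≈ +0.308607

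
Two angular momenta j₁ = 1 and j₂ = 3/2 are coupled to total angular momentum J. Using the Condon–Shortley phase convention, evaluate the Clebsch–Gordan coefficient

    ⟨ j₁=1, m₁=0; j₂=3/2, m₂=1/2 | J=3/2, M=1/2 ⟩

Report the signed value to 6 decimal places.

-0.258199

j₁+j₂−J=1  J+j₁−j₂=1  J−j₁+j₂=2  j₁+j₂+J+1=5
(j₁±m₁, j₂±m₂, J±M) = (1,1,2,1,2,1)
P² = 4/15
sum k=0..1:
  [0] +1/2 = 1/2
  [1] −1/1 = -1
S = -1/2
C² = P²·S² = 1/15 ; C = -0.258199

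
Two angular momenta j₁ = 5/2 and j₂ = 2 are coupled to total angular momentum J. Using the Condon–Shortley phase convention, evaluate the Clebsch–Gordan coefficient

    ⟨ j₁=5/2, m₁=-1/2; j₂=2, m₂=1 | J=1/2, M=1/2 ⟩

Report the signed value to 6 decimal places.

-0.365148  (= −√(2/15))

triangle: 4!*1!*0!/6! = 24/720
(j±m)!: 2!*3!*3!*1!*1!*0! = 72
prefactor² = (2J+1)*Δ*N² = 24/5
  k=3: −1/(3!*1!*0!*0!*1!*0!) = -1/6
Σ = -1/6  ⇒  CG² = 24/5*(-1/6)² = 2/15
CG = −√(2/15) = -0.365148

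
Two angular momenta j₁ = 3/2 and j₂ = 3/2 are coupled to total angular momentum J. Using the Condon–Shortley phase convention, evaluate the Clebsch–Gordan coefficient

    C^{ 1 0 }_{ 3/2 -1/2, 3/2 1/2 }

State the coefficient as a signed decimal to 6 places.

√[3·2!1!1!/5! · 1!2!2!1!1!1!] = √(1/5)
  +(−1)^1/∏(1,1,1,1,0,0)! = -1  (running -1)
  +(−1)^2/∏(2,0,0,0,1,1)! = 1/2  (running -1/2)
⟨..|..⟩ = √(1/5)·(-1/2) = -0.223607

-0.223607  (= −√(1/20))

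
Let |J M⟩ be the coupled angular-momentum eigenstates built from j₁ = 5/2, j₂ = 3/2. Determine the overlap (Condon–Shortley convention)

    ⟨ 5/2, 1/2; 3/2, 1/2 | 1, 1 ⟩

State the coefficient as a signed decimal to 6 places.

triangle: 3!×2!×0!/6! = 12/720
(j±m)!: 3!×2!×2!×1!×2!×0! = 48
prefactor² = (2J+1)×Δ×N² = 12/5
  k=2: +1/(2!×1!×0!×0!×2!×0!) = 1/4
Σ = 1/4  ⇒  CG² = 12/5×1/4² = 3/20
CG = +√(3/20) = +0.387298

+√(3/20) ≈ +0.387298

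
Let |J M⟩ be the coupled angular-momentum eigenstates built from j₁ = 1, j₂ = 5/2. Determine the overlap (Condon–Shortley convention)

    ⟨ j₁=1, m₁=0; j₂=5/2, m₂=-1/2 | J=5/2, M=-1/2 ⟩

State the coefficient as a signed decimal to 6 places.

+0.169031  (= +√(1/35))

triangle: 1!×1!×4!/7! = 24/5040
(j±m)!: 1!×1!×2!×3!×2!×3! = 144
prefactor² = (2J+1)×Δ×N² = 144/35
  k=0: +1/(0!×1!×1!×2!×0!×2!) = 1/4
  k=1: −1/(1!×0!×0!×1!×1!×3!) = -1/6
Σ = 1/12  ⇒  CG² = 144/35×1/12² = 1/35
CG = +√(1/35) = +0.169031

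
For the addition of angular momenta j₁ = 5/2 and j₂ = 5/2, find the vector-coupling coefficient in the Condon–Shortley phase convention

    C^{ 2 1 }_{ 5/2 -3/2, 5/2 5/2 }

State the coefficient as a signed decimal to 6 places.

√[5·3!2!2!/8! · 1!4!5!0!3!1!] = √(360/7)
  +(−1)^3/∏(3,0,1,2,1,0)! = -1/12  (running -1/12)
⟨..|..⟩ = √(360/7)·(-1/12) = -0.597614

−√(5/14) = -0.597614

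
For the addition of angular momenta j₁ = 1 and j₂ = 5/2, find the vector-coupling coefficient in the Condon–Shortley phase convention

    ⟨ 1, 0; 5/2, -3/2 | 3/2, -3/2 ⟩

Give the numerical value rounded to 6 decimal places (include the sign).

−√(4/15) ≈ -0.516398

triangle: 2!*0!*3!/6! = 12/720
(j±m)!: 1!*1!*1!*4!*0!*3! = 144
prefactor² = (2J+1)*Δ*N² = 48/5
  k=1: −1/(1!*1!*0!*0!*0!*3!) = -1/6
Σ = -1/6  ⇒  CG² = 48/5*(-1/6)² = 4/15
CG = −√(4/15) = -0.516398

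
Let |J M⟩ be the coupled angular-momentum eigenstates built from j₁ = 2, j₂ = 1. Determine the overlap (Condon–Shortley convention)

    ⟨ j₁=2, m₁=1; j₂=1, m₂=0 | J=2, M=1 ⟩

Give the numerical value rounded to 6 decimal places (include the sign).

triangle: 1!*3!*1!/6! = 6/720
(j±m)!: 3!*1!*1!*1!*3!*1! = 36
prefactor² = (2J+1)*Δ*N² = 3/2
  k=0: +1/(0!*1!*1!*1!*2!*0!) = 1/2
  k=1: −1/(1!*0!*0!*0!*3!*1!) = -1/6
Σ = 1/3  ⇒  CG² = 3/2*1/3² = 1/6
CG = +√(1/6) = +0.408248

+0.408248  (= +√(1/6))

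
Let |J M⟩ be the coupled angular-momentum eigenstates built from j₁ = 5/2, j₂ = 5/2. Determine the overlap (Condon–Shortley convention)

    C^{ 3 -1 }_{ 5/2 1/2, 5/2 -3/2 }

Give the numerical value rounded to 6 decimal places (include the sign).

+√(1/30) ≈ +0.182574

√[7·2!3!3!/9! · 3!2!1!4!2!4!] = √(96/5)
  +(−1)^0/∏(0,2,2,1,1,2)! = 1/8  (running 1/8)
  +(−1)^1/∏(1,1,1,0,2,3)! = -1/12  (running 1/24)
⟨..|..⟩ = √(96/5)·(1/24) = +0.182574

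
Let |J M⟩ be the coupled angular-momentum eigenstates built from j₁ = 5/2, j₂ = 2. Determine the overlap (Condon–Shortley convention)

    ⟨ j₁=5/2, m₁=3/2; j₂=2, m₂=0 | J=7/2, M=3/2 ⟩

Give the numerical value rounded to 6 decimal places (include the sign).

j₁+j₂−J=1  J+j₁−j₂=4  J−j₁+j₂=3  j₁+j₂+J+1=9
(j₁±m₁, j₂±m₂, J±M) = (4,1,2,2,5,2)
P² = 512/7
sum k=0..1:
  [0] +1/12 = 1/12
  [1] −1/48 = -1/48
S = 1/16
C² = P²·S² = 2/7 ; C = +0.534522

+√(2/7) = +0.534522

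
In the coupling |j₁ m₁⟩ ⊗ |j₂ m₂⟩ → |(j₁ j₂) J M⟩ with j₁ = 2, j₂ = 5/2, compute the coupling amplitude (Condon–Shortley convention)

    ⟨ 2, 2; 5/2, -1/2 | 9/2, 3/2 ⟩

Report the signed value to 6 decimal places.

√[10·0!4!5!/10! · 4!0!2!3!6!3!] = √(69120/7)
  +(−1)^0/∏(0,0,0,2,4,3)! = 1/288  (running 1/288)
⟨..|..⟩ = √(69120/7)·(1/288) = +0.345033

+0.345033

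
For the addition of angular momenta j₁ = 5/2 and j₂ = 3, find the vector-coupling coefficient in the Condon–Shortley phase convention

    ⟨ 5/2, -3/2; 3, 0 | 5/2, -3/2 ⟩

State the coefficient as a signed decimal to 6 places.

√[6·3!2!3!/9! · 1!4!3!3!1!4!] = √(864/35)
  +(−1)^2/∏(2,1,2,1,0,2)! = 1/8  (running 1/8)
  +(−1)^3/∏(3,0,1,0,1,3)! = -1/36  (running 7/72)
⟨..|..⟩ = √(864/35)·(7/72) = +0.483046

+0.483046  (= +√(7/30))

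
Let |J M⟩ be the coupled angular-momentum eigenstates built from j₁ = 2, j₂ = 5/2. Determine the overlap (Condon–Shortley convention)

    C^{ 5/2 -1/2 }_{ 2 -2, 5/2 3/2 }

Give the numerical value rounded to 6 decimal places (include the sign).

+√(27/70) = +0.621059

j₁+j₂−J=2  J+j₁−j₂=2  J−j₁+j₂=3  j₁+j₂+J+1=8
(j₁±m₁, j₂±m₂, J±M) = (0,4,4,1,2,3)
P² = 864/35
sum k=2..2:
  [2] +1/8 = 1/8
S = 1/8
C² = P²·S² = 27/70 ; C = +0.621059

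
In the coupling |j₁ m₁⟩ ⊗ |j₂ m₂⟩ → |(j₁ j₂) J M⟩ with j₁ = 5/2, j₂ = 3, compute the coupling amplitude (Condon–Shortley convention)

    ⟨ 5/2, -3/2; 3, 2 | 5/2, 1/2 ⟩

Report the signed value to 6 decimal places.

triangle: 3!×2!×3!/9! = 72/362880
(j±m)!: 1!×4!×5!×1!×3!×2! = 34560
prefactor² = (2J+1)×Δ×N² = 288/7
  k=2: +1/(2!×1!×2!×3!×0!×0!) = 1/24
  k=3: −1/(3!×0!×1!×2!×1!×1!) = -1/12
Σ = -1/24  ⇒  CG² = 288/7×(-1/24)² = 1/14
CG = −√(1/14) = -0.267261

−√(1/14) ≈ -0.267261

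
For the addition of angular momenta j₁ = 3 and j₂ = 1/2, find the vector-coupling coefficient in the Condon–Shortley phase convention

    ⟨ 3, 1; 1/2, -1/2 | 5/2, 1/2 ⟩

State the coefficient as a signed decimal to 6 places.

j₁+j₂−J=1  J+j₁−j₂=5  J−j₁+j₂=0  j₁+j₂+J+1=7
(j₁±m₁, j₂±m₂, J±M) = (4,2,0,1,3,2)
P² = 576/7
sum k=0..0:
  [0] +1/12 = 1/12
S = 1/12
C² = P²·S² = 4/7 ; C = +0.755929

+0.755929  (= +√(4/7))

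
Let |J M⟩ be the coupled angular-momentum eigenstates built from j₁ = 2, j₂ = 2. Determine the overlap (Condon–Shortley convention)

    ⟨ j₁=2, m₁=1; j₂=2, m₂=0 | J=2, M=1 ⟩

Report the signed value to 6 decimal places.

-0.267261  (= −√(1/14))

√[5·2!2!2!/7! · 3!1!2!2!3!1!] = √(8/7)
  +(−1)^0/∏(0,2,1,2,1,0)! = 1/4  (running 1/4)
  +(−1)^1/∏(1,1,0,1,2,1)! = -1/2  (running -1/4)
⟨..|..⟩ = √(8/7)·(-1/4) = -0.267261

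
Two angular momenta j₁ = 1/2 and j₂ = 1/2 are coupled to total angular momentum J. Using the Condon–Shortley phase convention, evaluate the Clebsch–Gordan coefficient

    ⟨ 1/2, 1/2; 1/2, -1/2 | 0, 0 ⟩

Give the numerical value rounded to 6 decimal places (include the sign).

+√(1/2) ≈ +0.707107

j₁+j₂−J=1  J+j₁−j₂=0  J−j₁+j₂=0  j₁+j₂+J+1=2
(j₁±m₁, j₂±m₂, J±M) = (1,0,0,1,0,0)
P² = 1/2
sum k=0..0:
  [0] +1/1 = 1
S = 1
C² = P²·S² = 1/2 ; C = +0.707107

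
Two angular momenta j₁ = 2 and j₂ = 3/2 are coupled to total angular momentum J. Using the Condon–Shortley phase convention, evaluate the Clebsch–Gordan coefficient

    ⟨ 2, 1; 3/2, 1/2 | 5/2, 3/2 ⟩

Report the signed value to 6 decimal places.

+0.169031  (= +√(1/35))

√[6·1!3!2!/7! · 3!1!2!1!4!1!] = √(144/35)
  +(−1)^0/∏(0,1,1,2,2,0)! = 1/4  (running 1/4)
  +(−1)^1/∏(1,0,0,1,3,1)! = -1/6  (running 1/12)
⟨..|..⟩ = √(144/35)·(1/12) = +0.169031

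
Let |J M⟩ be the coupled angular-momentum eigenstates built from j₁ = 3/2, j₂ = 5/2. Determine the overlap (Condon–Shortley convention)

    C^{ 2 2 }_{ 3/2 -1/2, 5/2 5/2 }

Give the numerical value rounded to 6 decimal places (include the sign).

+0.690066  (= +√(10/21))

j₁+j₂−J=2  J+j₁−j₂=1  J−j₁+j₂=3  j₁+j₂+J+1=7
(j₁±m₁, j₂±m₂, J±M) = (1,2,5,0,4,0)
P² = 480/7
sum k=2..2:
  [2] +1/12 = 1/12
S = 1/12
C² = P²·S² = 10/21 ; C = +0.690066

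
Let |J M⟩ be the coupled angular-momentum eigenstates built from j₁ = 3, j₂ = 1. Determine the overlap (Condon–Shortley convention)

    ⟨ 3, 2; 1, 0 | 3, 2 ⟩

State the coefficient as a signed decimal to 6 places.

triangle: 1!*5!*1!/8! = 120/40320
(j±m)!: 5!*1!*1!*1!*5!*1! = 14400
prefactor² = (2J+1)*Δ*N² = 300
  k=0: +1/(0!*1!*1!*1!*4!*0!) = 1/24
  k=1: −1/(1!*0!*0!*0!*5!*1!) = -1/120
Σ = 1/30  ⇒  CG² = 300*1/30² = 1/3
CG = +√(1/3) = +0.577350

+√(1/3) ≈ +0.577350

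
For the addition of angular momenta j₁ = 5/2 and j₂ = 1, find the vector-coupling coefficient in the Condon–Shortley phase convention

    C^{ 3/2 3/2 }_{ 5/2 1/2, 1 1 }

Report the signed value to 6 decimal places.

√[4·2!3!0!/6! · 3!2!2!0!3!0!] = √(48/5)
  +(−1)^2/∏(2,0,0,0,3,0)! = 1/12  (running 1/12)
⟨..|..⟩ = √(48/5)·(1/12) = +0.258199

+√(1/15) ≈ +0.258199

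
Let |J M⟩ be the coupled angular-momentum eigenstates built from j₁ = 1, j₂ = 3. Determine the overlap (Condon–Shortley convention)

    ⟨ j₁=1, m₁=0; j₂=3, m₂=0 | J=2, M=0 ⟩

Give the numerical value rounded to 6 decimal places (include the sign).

-0.654654  (= −√(3/7))

triangle: 2!*0!*4!/7! = 48/5040
(j±m)!: 1!*1!*3!*3!*2!*2! = 144
prefactor² = (2J+1)*Δ*N² = 48/7
  k=1: −1/(1!*1!*0!*2!*0!*2!) = -1/4
Σ = -1/4  ⇒  CG² = 48/7*(-1/4)² = 3/7
CG = −√(3/7) = -0.654654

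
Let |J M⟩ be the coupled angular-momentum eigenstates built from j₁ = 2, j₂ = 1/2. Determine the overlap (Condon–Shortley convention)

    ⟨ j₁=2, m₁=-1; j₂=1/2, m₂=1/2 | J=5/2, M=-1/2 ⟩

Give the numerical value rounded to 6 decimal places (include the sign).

+√(2/5) ≈ +0.632456

j₁+j₂−J=0  J+j₁−j₂=4  J−j₁+j₂=1  j₁+j₂+J+1=6
(j₁±m₁, j₂±m₂, J±M) = (1,3,1,0,2,3)
P² = 72/5
sum k=0..0:
  [0] +1/6 = 1/6
S = 1/6
C² = P²·S² = 2/5 ; C = +0.632456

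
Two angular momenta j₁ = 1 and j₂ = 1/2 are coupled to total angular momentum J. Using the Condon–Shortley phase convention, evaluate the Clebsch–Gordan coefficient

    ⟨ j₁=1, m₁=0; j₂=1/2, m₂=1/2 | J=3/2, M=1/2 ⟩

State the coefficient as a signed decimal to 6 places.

√[4·0!2!1!/4! · 1!1!1!0!2!1!] = √(2/3)
  +(−1)^0/∏(0,0,1,1,1,0)! = 1  (running 1)
⟨..|..⟩ = √(2/3)·(1) = +0.816497

+√(2/3) = +0.816497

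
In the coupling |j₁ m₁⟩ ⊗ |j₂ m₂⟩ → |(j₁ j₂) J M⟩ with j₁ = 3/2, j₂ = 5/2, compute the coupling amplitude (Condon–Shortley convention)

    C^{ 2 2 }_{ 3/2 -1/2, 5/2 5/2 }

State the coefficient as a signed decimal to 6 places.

triangle: 2!×1!×3!/7! = 12/5040
(j±m)!: 1!×2!×5!×0!×4!×0! = 5760
prefactor² = (2J+1)×Δ×N² = 480/7
  k=2: +1/(2!×0!×0!×3!×1!×0!) = 1/12
Σ = 1/12  ⇒  CG² = 480/7×1/12² = 10/21
CG = +√(10/21) = +0.690066

+0.690066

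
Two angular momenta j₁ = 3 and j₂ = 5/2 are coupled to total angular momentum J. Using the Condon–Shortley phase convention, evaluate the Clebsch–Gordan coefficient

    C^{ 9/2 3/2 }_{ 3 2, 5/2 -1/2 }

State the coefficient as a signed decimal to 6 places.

+0.604815  (= +√(169/462))

j₁+j₂−J=1  J+j₁−j₂=5  J−j₁+j₂=4  j₁+j₂+J+1=11
(j₁±m₁, j₂±m₂, J±M) = (5,1,2,3,6,3)
P² = 345600/77
sum k=0..1:
  [0] +1/96 = 1/96
  [1] −1/720 = -1/720
S = 13/1440
C² = P²·S² = 169/462 ; C = +0.604815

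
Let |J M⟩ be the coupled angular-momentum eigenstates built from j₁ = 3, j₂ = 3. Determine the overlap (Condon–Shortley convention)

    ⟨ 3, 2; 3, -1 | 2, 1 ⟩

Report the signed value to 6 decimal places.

√[5·4!2!2!/9! · 5!1!2!4!3!1!] = √(320/7)
  +(−1)^0/∏(0,4,1,2,1,0)! = 1/48  (running 1/48)
  +(−1)^1/∏(1,3,0,1,2,1)! = -1/12  (running -1/16)
⟨..|..⟩ = √(320/7)·(-1/16) = -0.422577

-0.422577  (= −√(5/28))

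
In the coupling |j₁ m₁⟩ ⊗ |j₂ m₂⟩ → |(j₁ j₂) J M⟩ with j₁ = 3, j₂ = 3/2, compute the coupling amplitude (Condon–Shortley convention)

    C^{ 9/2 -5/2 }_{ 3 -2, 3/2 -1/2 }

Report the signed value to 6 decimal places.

√[10·0!6!3!/10! · 1!5!1!2!2!7!] = √(28800)
  +(−1)^0/∏(0,0,5,1,1,2)! = 1/240  (running 1/240)
⟨..|..⟩ = √(28800)·(1/240) = +0.707107

+√(1/2) ≈ +0.707107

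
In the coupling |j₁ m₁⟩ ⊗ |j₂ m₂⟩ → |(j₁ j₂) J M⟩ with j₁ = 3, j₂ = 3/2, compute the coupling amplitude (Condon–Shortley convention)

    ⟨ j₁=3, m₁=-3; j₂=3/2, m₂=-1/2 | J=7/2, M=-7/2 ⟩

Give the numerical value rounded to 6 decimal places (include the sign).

−√(2/3) ≈ -0.816497

√[8·1!5!2!/9! · 0!6!1!2!0!7!] = √(38400)
  +(−1)^1/∏(1,0,5,0,0,2)! = -1/240  (running -1/240)
⟨..|..⟩ = √(38400)·(-1/240) = -0.816497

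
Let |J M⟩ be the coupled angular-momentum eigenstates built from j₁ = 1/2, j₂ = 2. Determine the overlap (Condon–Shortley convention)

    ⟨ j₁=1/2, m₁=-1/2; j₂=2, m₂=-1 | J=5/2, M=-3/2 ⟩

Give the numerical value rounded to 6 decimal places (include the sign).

+√(4/5) ≈ +0.894427

j₁+j₂−J=0  J+j₁−j₂=1  J−j₁+j₂=4  j₁+j₂+J+1=6
(j₁±m₁, j₂±m₂, J±M) = (0,1,1,3,1,4)
P² = 144/5
sum k=0..0:
  [0] +1/6 = 1/6
S = 1/6
C² = P²·S² = 4/5 ; C = +0.894427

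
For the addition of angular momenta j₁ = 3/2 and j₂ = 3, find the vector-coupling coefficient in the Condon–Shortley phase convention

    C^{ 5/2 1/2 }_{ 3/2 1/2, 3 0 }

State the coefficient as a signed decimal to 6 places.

j₁+j₂−J=2  J+j₁−j₂=1  J−j₁+j₂=4  j₁+j₂+J+1=8
(j₁±m₁, j₂±m₂, J±M) = (2,1,3,3,3,2)
P² = 216/35
sum k=0..1:
  [0] +1/12 = 1/12
  [1] −1/4 = -1/4
S = -1/6
C² = P²·S² = 6/35 ; C = -0.414039

-0.414039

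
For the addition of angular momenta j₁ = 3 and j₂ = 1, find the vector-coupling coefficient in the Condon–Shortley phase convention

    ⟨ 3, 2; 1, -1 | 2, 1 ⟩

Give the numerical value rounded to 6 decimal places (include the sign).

+√(10/21) = +0.690066

√[5·2!4!0!/7! · 5!1!0!2!3!1!] = √(480/7)
  +(−1)^0/∏(0,2,1,0,3,0)! = 1/12  (running 1/12)
⟨..|..⟩ = √(480/7)·(1/12) = +0.690066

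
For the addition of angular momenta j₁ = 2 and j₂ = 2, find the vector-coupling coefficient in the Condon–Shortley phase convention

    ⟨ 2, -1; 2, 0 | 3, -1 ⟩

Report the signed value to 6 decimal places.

−√(1/5) ≈ -0.447214

j₁+j₂−J=1  J+j₁−j₂=3  J−j₁+j₂=3  j₁+j₂+J+1=8
(j₁±m₁, j₂±m₂, J±M) = (1,3,2,2,2,4)
P² = 36/5
sum k=0..1:
  [0] +1/12 = 1/12
  [1] −1/4 = -1/4
S = -1/6
C² = P²·S² = 1/5 ; C = -0.447214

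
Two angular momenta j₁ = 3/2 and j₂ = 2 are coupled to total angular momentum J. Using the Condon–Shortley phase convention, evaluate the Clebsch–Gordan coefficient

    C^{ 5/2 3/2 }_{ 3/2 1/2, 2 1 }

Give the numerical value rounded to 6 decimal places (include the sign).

j₁+j₂−J=1  J+j₁−j₂=2  J−j₁+j₂=3  j₁+j₂+J+1=7
(j₁±m₁, j₂±m₂, J±M) = (2,1,3,1,4,1)
P² = 144/35
sum k=0..1:
  [0] +1/6 = 1/6
  [1] −1/4 = -1/4
S = -1/12
C² = P²·S² = 1/35 ; C = -0.169031

−√(1/35) = -0.169031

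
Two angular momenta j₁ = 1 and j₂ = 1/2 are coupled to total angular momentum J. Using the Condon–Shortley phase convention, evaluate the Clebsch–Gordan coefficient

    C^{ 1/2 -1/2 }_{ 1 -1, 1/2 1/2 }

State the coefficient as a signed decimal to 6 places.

-0.816497

triangle: 1!·1!·0!/3! = 1/6
(j±m)!: 0!·2!·1!·0!·0!·1! = 2
prefactor² = (2J+1)·Δ·N² = 2/3
  k=1: −1/(1!·0!·1!·0!·0!·0!) = -1
Σ = -1  ⇒  CG² = 2/3·(-1)² = 2/3
CG = −√(2/3) = -0.816497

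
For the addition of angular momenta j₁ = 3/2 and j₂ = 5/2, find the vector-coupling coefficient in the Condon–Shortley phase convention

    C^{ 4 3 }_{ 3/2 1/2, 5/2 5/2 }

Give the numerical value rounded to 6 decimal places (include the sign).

+√(3/8) = +0.612372

triangle: 0!*3!*5!/9! = 720/362880
(j±m)!: 2!*1!*5!*0!*7!*1! = 1209600
prefactor² = (2J+1)*Δ*N² = 21600
  k=0: +1/(0!*0!*1!*5!*2!*0!) = 1/240
Σ = 1/240  ⇒  CG² = 21600*1/240² = 3/8
CG = +√(3/8) = +0.612372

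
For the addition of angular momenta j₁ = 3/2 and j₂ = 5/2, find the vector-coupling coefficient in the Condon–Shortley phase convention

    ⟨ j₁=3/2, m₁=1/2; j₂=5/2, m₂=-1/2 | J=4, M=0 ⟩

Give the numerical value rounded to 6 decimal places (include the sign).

+√(3/7) = +0.654654

√[9·0!3!5!/9! · 2!1!2!3!4!4!] = √(1728/7)
  +(−1)^0/∏(0,0,1,2,2,3)! = 1/24  (running 1/24)
⟨..|..⟩ = √(1728/7)·(1/24) = +0.654654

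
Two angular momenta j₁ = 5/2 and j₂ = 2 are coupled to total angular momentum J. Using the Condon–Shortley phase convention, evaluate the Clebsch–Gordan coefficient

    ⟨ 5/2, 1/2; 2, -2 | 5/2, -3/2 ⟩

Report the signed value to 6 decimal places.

+√(27/70) ≈ +0.621059

√[6·2!3!2!/8! · 3!2!0!4!1!4!] = √(864/35)
  +(−1)^0/∏(0,2,2,0,1,2)! = 1/8  (running 1/8)
⟨..|..⟩ = √(864/35)·(1/8) = +0.621059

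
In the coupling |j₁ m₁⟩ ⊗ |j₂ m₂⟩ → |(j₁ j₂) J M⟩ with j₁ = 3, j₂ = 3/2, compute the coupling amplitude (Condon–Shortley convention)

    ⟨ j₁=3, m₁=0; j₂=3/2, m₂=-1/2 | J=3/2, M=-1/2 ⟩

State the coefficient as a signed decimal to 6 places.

j₁+j₂−J=3  J+j₁−j₂=3  J−j₁+j₂=0  j₁+j₂+J+1=7
(j₁±m₁, j₂±m₂, J±M) = (3,3,1,2,1,2)
P² = 144/35
sum k=1..1:
  [1] −1/4 = -1/4
S = -1/4
C² = P²·S² = 9/35 ; C = -0.507093

-0.507093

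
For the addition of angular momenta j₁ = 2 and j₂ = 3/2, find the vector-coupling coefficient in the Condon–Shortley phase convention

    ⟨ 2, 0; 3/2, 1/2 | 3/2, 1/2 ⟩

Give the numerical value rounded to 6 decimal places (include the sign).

√[4·2!2!1!/6! · 2!2!2!1!2!1!] = √(16/45)
  +(−1)^1/∏(1,1,1,1,1,0)! = -1  (running -1)
  +(−1)^2/∏(2,0,0,0,2,1)! = 1/4  (running -3/4)
⟨..|..⟩ = √(16/45)·(-3/4) = -0.447214

-0.447214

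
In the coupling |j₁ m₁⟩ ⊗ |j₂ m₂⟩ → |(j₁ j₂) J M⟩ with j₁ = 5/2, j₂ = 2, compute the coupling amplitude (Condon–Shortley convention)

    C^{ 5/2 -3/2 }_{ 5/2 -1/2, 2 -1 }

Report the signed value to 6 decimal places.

j₁+j₂−J=2  J+j₁−j₂=3  J−j₁+j₂=2  j₁+j₂+J+1=8
(j₁±m₁, j₂±m₂, J±M) = (2,3,1,3,1,4)
P² = 216/35
sum k=0..1:
  [0] +1/12 = 1/12
  [1] −1/4 = -1/4
S = -1/6
C² = P²·S² = 6/35 ; C = -0.414039

-0.414039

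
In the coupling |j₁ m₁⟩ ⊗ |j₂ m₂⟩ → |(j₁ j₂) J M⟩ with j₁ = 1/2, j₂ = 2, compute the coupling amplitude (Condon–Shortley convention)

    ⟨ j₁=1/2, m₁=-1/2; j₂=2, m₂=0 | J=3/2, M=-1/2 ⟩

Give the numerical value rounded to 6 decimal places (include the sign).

j₁+j₂−J=1  J+j₁−j₂=0  J−j₁+j₂=3  j₁+j₂+J+1=5
(j₁±m₁, j₂±m₂, J±M) = (0,1,2,2,1,2)
P² = 8/5
sum k=1..1:
  [1] −1/2 = -1/2
S = -1/2
C² = P²·S² = 2/5 ; C = -0.632456

-0.632456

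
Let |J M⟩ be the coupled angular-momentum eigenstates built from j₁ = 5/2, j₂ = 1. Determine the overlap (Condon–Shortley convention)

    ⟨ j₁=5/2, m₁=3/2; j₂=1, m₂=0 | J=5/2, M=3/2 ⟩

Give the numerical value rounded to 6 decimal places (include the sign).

triangle: 1!*4!*1!/7! = 24/5040
(j±m)!: 4!*1!*1!*1!*4!*1! = 576
prefactor² = (2J+1)*Δ*N² = 576/35
  k=0: +1/(0!*1!*1!*1!*3!*0!) = 1/6
  k=1: −1/(1!*0!*0!*0!*4!*1!) = -1/24
Σ = 1/8  ⇒  CG² = 576/35*1/8² = 9/35
CG = +√(9/35) = +0.507093

+0.507093  (= +√(9/35))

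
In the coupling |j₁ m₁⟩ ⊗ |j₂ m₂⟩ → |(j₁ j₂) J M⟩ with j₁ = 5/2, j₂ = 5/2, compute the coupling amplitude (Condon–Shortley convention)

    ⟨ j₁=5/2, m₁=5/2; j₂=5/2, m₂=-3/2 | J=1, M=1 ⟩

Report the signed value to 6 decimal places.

+0.377964  (= +√(1/7))

√[3·4!1!1!/7! · 5!0!1!4!2!0!] = √(576/7)
  +(−1)^0/∏(0,4,0,1,1,0)! = 1/24  (running 1/24)
⟨..|..⟩ = √(576/7)·(1/24) = +0.377964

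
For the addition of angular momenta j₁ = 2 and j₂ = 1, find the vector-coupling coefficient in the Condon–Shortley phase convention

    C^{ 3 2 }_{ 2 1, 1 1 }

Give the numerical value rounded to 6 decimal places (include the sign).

+√(2/3) ≈ +0.816497

√[7·0!4!2!/7! · 3!1!2!0!5!1!] = √(96)
  +(−1)^0/∏(0,0,1,2,3,0)! = 1/12  (running 1/12)
⟨..|..⟩ = √(96)·(1/12) = +0.816497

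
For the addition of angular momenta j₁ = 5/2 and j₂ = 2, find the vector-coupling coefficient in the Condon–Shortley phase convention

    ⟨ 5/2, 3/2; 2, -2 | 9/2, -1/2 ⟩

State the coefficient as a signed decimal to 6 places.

+0.199205  (= +√(5/126))

triangle: 0!×5!×4!/10! = 2880/3628800
(j±m)!: 4!×1!×0!×4!×4!×5! = 1658880
prefactor² = (2J+1)×Δ×N² = 92160/7
  k=0: +1/(0!×0!×1!×0!×4!×4!) = 1/576
Σ = 1/576  ⇒  CG² = 92160/7×1/576² = 5/126
CG = +√(5/126) = +0.199205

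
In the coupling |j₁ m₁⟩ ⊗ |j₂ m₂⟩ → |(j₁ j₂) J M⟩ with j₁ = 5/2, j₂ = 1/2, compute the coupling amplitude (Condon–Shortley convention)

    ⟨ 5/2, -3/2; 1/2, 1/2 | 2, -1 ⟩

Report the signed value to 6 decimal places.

−√(2/3) = -0.816497

j₁+j₂−J=1  J+j₁−j₂=4  J−j₁+j₂=0  j₁+j₂+J+1=6
(j₁±m₁, j₂±m₂, J±M) = (1,4,1,0,1,3)
P² = 24
sum k=1..1:
  [1] −1/6 = -1/6
S = -1/6
C² = P²·S² = 2/3 ; C = -0.816497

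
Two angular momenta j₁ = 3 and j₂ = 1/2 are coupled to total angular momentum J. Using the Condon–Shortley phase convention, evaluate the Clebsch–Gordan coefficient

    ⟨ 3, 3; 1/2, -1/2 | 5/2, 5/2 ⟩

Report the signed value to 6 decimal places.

+√(6/7) = +0.925820

triangle: 1!×5!×0!/7! = 120/5040
(j±m)!: 6!×0!×0!×1!×5!×0! = 86400
prefactor² = (2J+1)×Δ×N² = 86400/7
  k=0: +1/(0!×1!×0!×0!×5!×0!) = 1/120
Σ = 1/120  ⇒  CG² = 86400/7×1/120² = 6/7
CG = +√(6/7) = +0.925820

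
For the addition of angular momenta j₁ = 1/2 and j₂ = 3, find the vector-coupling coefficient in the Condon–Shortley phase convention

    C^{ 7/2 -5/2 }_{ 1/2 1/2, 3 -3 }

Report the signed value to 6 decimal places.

+√(1/7) = +0.377964

j₁+j₂−J=0  J+j₁−j₂=1  J−j₁+j₂=6  j₁+j₂+J+1=8
(j₁±m₁, j₂±m₂, J±M) = (1,0,0,6,1,6)
P² = 518400/7
sum k=0..0:
  [0] +1/720 = 1/720
S = 1/720
C² = P²·S² = 1/7 ; C = +0.377964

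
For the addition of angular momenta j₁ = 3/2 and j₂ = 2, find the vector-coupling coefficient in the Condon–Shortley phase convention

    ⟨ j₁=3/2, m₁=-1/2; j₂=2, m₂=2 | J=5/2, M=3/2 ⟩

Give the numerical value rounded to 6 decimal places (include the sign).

j₁+j₂−J=1  J+j₁−j₂=2  J−j₁+j₂=3  j₁+j₂+J+1=7
(j₁±m₁, j₂±m₂, J±M) = (1,2,4,0,4,1)
P² = 576/35
sum k=1..1:
  [1] −1/6 = -1/6
S = -1/6
C² = P²·S² = 16/35 ; C = -0.676123

-0.676123  (= −√(16/35))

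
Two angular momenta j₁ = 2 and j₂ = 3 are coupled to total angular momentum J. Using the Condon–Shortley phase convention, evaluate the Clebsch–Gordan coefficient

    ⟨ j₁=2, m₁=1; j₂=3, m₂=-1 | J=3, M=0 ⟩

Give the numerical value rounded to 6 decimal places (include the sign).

+√(1/30) ≈ +0.182574

triangle: 2!*2!*4!/9! = 96/362880
(j±m)!: 3!*1!*2!*4!*3!*3! = 10368
prefactor² = (2J+1)*Δ*N² = 96/5
  k=0: +1/(0!*2!*1!*2!*1!*2!) = 1/8
  k=1: −1/(1!*1!*0!*1!*2!*3!) = -1/12
Σ = 1/24  ⇒  CG² = 96/5*1/24² = 1/30
CG = +√(1/30) = +0.182574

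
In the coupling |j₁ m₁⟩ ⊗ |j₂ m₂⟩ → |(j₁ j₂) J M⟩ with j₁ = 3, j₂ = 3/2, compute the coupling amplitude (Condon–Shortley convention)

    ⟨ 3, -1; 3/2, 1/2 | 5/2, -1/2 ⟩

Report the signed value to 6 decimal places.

-0.119523

triangle: 2!·4!·1!/8! = 48/40320
(j±m)!: 2!·4!·2!·1!·2!·3! = 1152
prefactor² = (2J+1)·Δ·N² = 288/35
  k=1: −1/(1!·1!·3!·1!·1!·0!) = -1/6
  k=2: +1/(2!·0!·2!·0!·2!·1!) = 1/8
Σ = -1/24  ⇒  CG² = 288/35·(-1/24)² = 1/70
CG = −√(1/70) = -0.119523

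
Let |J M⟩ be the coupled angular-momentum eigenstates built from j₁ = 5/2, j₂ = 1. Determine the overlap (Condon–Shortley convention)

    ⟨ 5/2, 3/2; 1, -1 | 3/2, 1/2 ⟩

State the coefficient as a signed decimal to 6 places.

triangle: 2!·3!·0!/6! = 12/720
(j±m)!: 4!·1!·0!·2!·2!·1! = 96
prefactor² = (2J+1)·Δ·N² = 32/5
  k=0: +1/(0!·2!·1!·0!·2!·0!) = 1/4
Σ = 1/4  ⇒  CG² = 32/5·1/4² = 2/5
CG = +√(2/5) = +0.632456

+0.632456  (= +√(2/5))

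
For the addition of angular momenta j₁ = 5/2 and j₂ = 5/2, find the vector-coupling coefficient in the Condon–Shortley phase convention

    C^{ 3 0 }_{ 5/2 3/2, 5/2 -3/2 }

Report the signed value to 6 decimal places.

√[7·2!3!3!/9! · 4!1!1!4!3!3!] = √(144/5)
  +(−1)^0/∏(0,2,1,1,2,2)! = 1/8  (running 1/8)
  +(−1)^1/∏(1,1,0,0,3,3)! = -1/36  (running 7/72)
⟨..|..⟩ = √(144/5)·(7/72) = +0.521749

+√(49/180) = +0.521749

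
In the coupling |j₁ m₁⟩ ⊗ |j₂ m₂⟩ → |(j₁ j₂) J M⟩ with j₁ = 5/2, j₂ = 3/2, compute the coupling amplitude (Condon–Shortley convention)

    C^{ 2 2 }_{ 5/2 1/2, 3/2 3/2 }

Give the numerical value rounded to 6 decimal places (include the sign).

√[5·2!3!1!/7! · 3!2!3!0!4!0!] = √(144/7)
  +(−1)^2/∏(2,0,0,1,3,0)! = 1/12  (running 1/12)
⟨..|..⟩ = √(144/7)·(1/12) = +0.377964

+√(1/7) ≈ +0.377964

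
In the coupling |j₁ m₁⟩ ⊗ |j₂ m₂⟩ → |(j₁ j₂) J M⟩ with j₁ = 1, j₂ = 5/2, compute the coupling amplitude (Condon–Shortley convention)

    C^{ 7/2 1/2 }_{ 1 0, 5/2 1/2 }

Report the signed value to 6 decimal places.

triangle: 0!×2!×5!/8! = 240/40320
(j±m)!: 1!×1!×3!×2!×4!×3! = 1728
prefactor² = (2J+1)×Δ×N² = 576/7
  k=0: +1/(0!×0!×1!×3!×1!×2!) = 1/12
Σ = 1/12  ⇒  CG² = 576/7×1/12² = 4/7
CG = +√(4/7) = +0.755929

+0.755929  (= +√(4/7))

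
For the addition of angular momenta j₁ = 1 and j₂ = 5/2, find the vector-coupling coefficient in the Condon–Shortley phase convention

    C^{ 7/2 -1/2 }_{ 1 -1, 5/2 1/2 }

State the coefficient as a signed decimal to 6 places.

+√(2/7) ≈ +0.534522

triangle: 0!*2!*5!/8! = 240/40320
(j±m)!: 0!*2!*3!*2!*3!*4! = 3456
prefactor² = (2J+1)*Δ*N² = 1152/7
  k=0: +1/(0!*0!*2!*3!*0!*2!) = 1/24
Σ = 1/24  ⇒  CG² = 1152/7*1/24² = 2/7
CG = +√(2/7) = +0.534522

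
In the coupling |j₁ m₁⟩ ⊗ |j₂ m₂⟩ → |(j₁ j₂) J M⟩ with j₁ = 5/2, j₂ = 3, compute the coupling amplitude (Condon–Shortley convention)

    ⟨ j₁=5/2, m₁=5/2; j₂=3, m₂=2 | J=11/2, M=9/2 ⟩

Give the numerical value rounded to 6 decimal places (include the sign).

j₁+j₂−J=0  J+j₁−j₂=5  J−j₁+j₂=6  j₁+j₂+J+1=12
(j₁±m₁, j₂±m₂, J±M) = (5,0,5,1,10,1)
P² = 1244160000/11
sum k=0..0:
  [0] +1/14400 = 1/14400
S = 1/14400
C² = P²·S² = 6/11 ; C = +0.738549

+0.738549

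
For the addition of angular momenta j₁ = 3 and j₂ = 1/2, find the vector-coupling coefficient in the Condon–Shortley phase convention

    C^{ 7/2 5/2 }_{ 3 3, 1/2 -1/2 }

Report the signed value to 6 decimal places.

triangle: 0!·6!·1!/8! = 720/40320
(j±m)!: 6!·0!·0!·1!·6!·1! = 518400
prefactor² = (2J+1)·Δ·N² = 518400/7
  k=0: +1/(0!·0!·0!·0!·6!·1!) = 1/720
Σ = 1/720  ⇒  CG² = 518400/7·1/720² = 1/7
CG = +√(1/7) = +0.377964

+√(1/7) ≈ +0.377964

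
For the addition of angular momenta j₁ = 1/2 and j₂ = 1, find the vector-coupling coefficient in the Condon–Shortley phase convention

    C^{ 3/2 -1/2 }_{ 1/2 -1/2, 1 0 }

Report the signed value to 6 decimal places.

triangle: 0!*1!*2!/4! = 2/24
(j±m)!: 0!*1!*1!*1!*1!*2! = 2
prefactor² = (2J+1)*Δ*N² = 2/3
  k=0: +1/(0!*0!*1!*1!*0!*1!) = 1
Σ = 1  ⇒  CG² = 2/3*1² = 2/3
CG = +√(2/3) = +0.816497

+√(2/3) = +0.816497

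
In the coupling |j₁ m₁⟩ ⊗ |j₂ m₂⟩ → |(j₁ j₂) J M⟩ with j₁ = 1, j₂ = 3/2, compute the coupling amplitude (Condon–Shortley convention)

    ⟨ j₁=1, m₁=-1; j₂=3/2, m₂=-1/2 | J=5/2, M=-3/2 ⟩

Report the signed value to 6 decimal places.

j₁+j₂−J=0  J+j₁−j₂=2  J−j₁+j₂=3  j₁+j₂+J+1=6
(j₁±m₁, j₂±m₂, J±M) = (0,2,1,2,1,4)
P² = 48/5
sum k=0..0:
  [0] +1/4 = 1/4
S = 1/4
C² = P²·S² = 3/5 ; C = +0.774597

+√(3/5) ≈ +0.774597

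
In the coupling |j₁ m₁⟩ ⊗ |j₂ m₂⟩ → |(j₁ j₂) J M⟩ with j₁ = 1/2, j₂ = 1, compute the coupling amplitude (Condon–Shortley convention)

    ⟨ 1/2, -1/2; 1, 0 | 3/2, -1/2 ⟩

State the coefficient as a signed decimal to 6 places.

triangle: 0!×1!×2!/4! = 2/24
(j±m)!: 0!×1!×1!×1!×1!×2! = 2
prefactor² = (2J+1)×Δ×N² = 2/3
  k=0: +1/(0!×0!×1!×1!×0!×1!) = 1
Σ = 1  ⇒  CG² = 2/3×1² = 2/3
CG = +√(2/3) = +0.816497

+0.816497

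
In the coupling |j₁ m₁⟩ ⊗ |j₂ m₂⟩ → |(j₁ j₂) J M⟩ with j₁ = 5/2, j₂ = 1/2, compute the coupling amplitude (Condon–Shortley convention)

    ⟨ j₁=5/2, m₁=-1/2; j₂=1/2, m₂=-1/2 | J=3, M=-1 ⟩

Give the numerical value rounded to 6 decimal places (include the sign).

√[7·0!5!1!/7! · 2!3!0!1!2!4!] = √(96)
  +(−1)^0/∏(0,0,3,0,2,1)! = 1/12  (running 1/12)
⟨..|..⟩ = √(96)·(1/12) = +0.816497

+0.816497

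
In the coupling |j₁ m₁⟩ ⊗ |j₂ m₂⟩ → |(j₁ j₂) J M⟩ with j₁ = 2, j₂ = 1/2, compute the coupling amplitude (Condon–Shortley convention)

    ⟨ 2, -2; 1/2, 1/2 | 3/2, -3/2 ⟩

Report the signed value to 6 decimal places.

−√(4/5) ≈ -0.894427

j₁+j₂−J=1  J+j₁−j₂=3  J−j₁+j₂=0  j₁+j₂+J+1=5
(j₁±m₁, j₂±m₂, J±M) = (0,4,1,0,0,3)
P² = 144/5
sum k=1..1:
  [1] −1/6 = -1/6
S = -1/6
C² = P²·S² = 4/5 ; C = -0.894427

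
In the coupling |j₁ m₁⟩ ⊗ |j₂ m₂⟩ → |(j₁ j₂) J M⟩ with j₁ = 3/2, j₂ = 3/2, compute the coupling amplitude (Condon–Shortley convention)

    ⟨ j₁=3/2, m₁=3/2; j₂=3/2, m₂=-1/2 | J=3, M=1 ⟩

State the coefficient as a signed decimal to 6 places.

+√(1/5) = +0.447214

triangle: 0!×3!×3!/7! = 36/5040
(j±m)!: 3!×0!×1!×2!×4!×2! = 576
prefactor² = (2J+1)×Δ×N² = 144/5
  k=0: +1/(0!×0!×0!×1!×3!×2!) = 1/12
Σ = 1/12  ⇒  CG² = 144/5×1/12² = 1/5
CG = +√(1/5) = +0.447214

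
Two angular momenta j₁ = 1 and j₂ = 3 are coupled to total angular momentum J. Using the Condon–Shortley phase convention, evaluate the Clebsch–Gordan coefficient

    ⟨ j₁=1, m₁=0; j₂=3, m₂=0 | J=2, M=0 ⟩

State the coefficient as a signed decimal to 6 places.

j₁+j₂−J=2  J+j₁−j₂=0  J−j₁+j₂=4  j₁+j₂+J+1=7
(j₁±m₁, j₂±m₂, J±M) = (1,1,3,3,2,2)
P² = 48/7
sum k=1..1:
  [1] −1/4 = -1/4
S = -1/4
C² = P²·S² = 3/7 ; C = -0.654654

−√(3/7) ≈ -0.654654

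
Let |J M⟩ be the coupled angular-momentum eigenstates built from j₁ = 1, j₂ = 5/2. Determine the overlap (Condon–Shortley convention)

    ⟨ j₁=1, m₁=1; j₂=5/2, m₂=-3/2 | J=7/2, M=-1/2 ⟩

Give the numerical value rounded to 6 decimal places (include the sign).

+0.377964

triangle: 0!×2!×5!/8! = 240/40320
(j±m)!: 2!×0!×1!×4!×3!×4! = 6912
prefactor² = (2J+1)×Δ×N² = 2304/7
  k=0: +1/(0!×0!×0!×1!×2!×4!) = 1/48
Σ = 1/48  ⇒  CG² = 2304/7×1/48² = 1/7
CG = +√(1/7) = +0.377964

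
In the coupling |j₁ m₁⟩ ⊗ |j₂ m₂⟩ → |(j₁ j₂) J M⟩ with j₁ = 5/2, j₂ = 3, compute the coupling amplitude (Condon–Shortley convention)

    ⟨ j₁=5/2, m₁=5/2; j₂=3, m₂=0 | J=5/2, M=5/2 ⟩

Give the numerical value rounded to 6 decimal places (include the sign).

+0.345033

j₁+j₂−J=3  J+j₁−j₂=2  J−j₁+j₂=3  j₁+j₂+J+1=9
(j₁±m₁, j₂±m₂, J±M) = (5,0,3,3,5,0)
P² = 4320/7
sum k=0..0:
  [0] +1/72 = 1/72
S = 1/72
C² = P²·S² = 5/42 ; C = +0.345033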